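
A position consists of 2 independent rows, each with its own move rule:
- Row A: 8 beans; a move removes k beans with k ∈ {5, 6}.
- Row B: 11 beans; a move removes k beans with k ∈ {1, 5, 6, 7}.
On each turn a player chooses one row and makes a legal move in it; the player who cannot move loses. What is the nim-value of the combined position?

2

For row A, compute g(0), g(1), … with moves {5, 6}:
g(0) = mex{} = 0
g(1) = mex{} = 0
g(2) = mex{} = 0
g(3) = mex{} = 0
g(4) = mex{} = 0
g(5) = mex{0} = 1
g(6) = mex{0} = 1
g(7) = mex{0} = 1
g(8) = mex{0} = 1
So g(8) = 1.
For row B, compute g(0), g(1), … with moves {1, 5, 6, 7}:
k:     0  1  2  3  4  5  6  7  8  9 10 11
g(k):  0  1  0  1  0  1  2  3  2  3  2  3
So g(11) = 3.
By the Sprague-Grundy theorem, the Grundy value of a sum of independent games is the XOR of the component values.
Combined value = 1 ⊕ 3 = 2.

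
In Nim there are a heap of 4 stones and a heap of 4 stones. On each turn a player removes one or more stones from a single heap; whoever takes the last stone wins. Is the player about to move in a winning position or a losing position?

Losing position

In binary:
  100  (4)
  100  (4)
  ---
  000  (0)
The nim-sum is 0, so this is a P-position: the player to move is in a losing position under optimal play.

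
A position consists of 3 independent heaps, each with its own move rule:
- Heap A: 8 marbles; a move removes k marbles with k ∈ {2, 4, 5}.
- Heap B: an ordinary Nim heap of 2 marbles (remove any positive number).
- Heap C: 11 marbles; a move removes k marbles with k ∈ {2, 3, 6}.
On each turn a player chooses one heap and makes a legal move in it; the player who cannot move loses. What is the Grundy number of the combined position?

3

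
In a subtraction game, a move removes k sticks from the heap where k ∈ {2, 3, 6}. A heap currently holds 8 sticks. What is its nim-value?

2

Compute g(0), g(1), … for moves {2, 3, 6}:
k:     0  1  2  3  4  5  6  7  8
g(k):  0  0  1  1  2  0  3  1  2
So g(8) = 2.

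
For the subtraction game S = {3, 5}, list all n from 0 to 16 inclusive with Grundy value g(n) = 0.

0, 1, 2, 8, 9, 10, 16

Compute g(0), g(1), … for moves {3, 5}:
k:     0  1  2  3  4  5  6  7  8  9 10 11 12 13 14 15 16
g(k):  0  0  0  1  1  1  2  2  0  0  0  1  1  1  2  2  0
The P-positions (g = 0) in 0..16 are 0, 1, 2, 8, 9, 10, 16.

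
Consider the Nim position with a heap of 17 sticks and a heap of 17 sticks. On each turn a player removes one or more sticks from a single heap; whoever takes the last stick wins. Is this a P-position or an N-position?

Compute the nim-sum pairwise:
17 ^ 17 = 0
The nim-sum is 0, so this is a P-position: the player to move is in a losing position under optimal play.

P-position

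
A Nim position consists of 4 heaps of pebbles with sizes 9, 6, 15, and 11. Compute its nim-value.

11

In binary:
  1001  (9)
  0110  (6)
  1111  (15)
  1011  (11)
  ----
  1011  (11)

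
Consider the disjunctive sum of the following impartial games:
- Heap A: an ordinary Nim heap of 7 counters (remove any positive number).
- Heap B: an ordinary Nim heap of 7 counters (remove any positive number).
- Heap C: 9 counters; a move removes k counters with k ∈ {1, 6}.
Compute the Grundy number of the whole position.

0

Heap A is a plain Nim heap of size 7, so its Grundy value is 7.
Heap B is a plain Nim heap of size 7, so its Grundy value is 7.
Build the Grundy sequence for heap C with g(k) = mex{g(k−s) : s ∈ {1, 6}, s ≤ k}:
g(0) = mex{} = 0
g(1) = mex{0} = 1
g(2) = mex{1} = 0
g(3) = mex{0} = 1
g(4) = mex{1} = 0
g(5) = mex{0} = 1
g(6) = mex{0,1} = 2
g(7) = mex{1,2} = 0
g(8) = mex{0} = 1
g(9) = mex{1} = 0
So g(9) = 0.
The value of a disjunctive sum is the nim-sum of the parts.
Combined value = 7 ⊕ 7 ⊕ 0 = 0.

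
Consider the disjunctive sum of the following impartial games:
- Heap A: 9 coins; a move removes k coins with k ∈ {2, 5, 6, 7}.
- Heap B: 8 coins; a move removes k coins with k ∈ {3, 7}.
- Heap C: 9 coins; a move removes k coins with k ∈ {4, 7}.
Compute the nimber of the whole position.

Grundy values for heap A (subtraction set {2, 5, 6, 7}):
k:     0  1  2  3  4  5  6  7  8  9
g(k):  0  0  1  1  0  2  1  3  2  2
So g(9) = 2.
Build the Grundy sequence for heap B with g(k) = mex{g(k−s) : s ∈ {3, 7}, s ≤ k}:
g(0) = mex{} = 0
g(1) = mex{} = 0
g(2) = mex{} = 0
g(3) = mex{0} = 1
g(4) = mex{0} = 1
g(5) = mex{0} = 1
g(6) = mex{1} = 0
g(7) = mex{0,1} = 2
g(8) = mex{0,1} = 2
So g(8) = 2.
Grundy values for heap C (subtraction set {4, 7}):
g(0) = mex{} = 0
g(1) = mex{} = 0
g(2) = mex{} = 0
g(3) = mex{} = 0
g(4) = mex{0} = 1
g(5) = mex{0} = 1
g(6) = mex{0} = 1
g(7) = mex{0} = 1
g(8) = mex{0,1} = 2
g(9) = mex{0,1} = 2
So g(9) = 2.
By the Sprague-Grundy theorem, the Grundy value of a sum of independent games is the XOR of the component values.
Combined value = 2 ⊕ 2 ⊕ 2 = 2.

2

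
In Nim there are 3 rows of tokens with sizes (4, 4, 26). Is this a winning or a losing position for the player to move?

Write each in binary and XOR column by column:
  00100  (4)
  00100  (4)
  11010  (26)
  -----
  11010  (26)
The nim-sum is 26 ≠ 0, so this is an N-position: the player to move can win.

Winning position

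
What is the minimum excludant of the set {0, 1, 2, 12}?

The values 0, 1, 2 are all present; 3 is the first non-negative integer missing from the set.

3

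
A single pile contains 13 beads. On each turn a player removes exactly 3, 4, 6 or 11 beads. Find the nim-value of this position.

1

Build the Grundy sequence with g(k) = mex{g(k−s) : s ∈ {3, 4, 6, 11}, s ≤ k}:
g(0) = mex{} = 0
g(1) = mex{} = 0
g(2) = mex{} = 0
g(3) = mex{0} = 1
g(4) = mex{0} = 1
g(5) = mex{0} = 1
g(6) = mex{0,1} = 2
g(7) = mex{0,1} = 2
g(8) = mex{0,1} = 2
g(9) = mex{1,2} = 0
g(10) = mex{1,2} = 0
g(11) = mex{0,1,2} = 3
g(12) = mex{0,2} = 1
g(13) = mex{0,2} = 1
So g(13) = 1.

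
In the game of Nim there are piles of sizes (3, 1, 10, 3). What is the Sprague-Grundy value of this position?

11

Nim-sum: 3 ⊕ 1 ⊕ 10 ⊕ 3 = 11.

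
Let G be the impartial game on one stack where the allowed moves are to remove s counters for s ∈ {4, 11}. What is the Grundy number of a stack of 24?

Build the Grundy sequence with g(k) = mex{g(k−s) : s ∈ {4, 11}, s ≤ k}:
k:     0  1  2  3  4  5  6  7  8  9 10 11 12 13 14 15 16 17 18 19 20 21 22 23 24
g(k):  0  0  0  0  1  1  1  1  0  0  0  2  1  1  1  0  0  0  0  1  1  1  1  0  0
So g(24) = 0.

0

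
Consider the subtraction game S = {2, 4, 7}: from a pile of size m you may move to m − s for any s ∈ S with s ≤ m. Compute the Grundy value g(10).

Compute g(0), g(1), … for moves {2, 4, 7}:
k:     0  1  2  3  4  5  6  7  8  9 10
g(k):  0  0  1  1  2  2  0  3  1  0  2
So g(10) = 2.

2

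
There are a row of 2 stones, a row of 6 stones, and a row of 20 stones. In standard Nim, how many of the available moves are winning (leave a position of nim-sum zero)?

Compute the nim-sum pairwise:
2 ^ 6 = 4
4 ^ 20 = 16
The overall nim-sum is X = 16. A row of size p has a winning move iff p XOR X < p (reduce it to p XOR X).
  2: 2 XOR 16 = 18 ≥ 2 — no move.
  6: 6 XOR 16 = 22 ≥ 6 — no move.
  20: 20 XOR 16 = 4 < 20 — winning move (to 4).
That gives 1 winning move.

1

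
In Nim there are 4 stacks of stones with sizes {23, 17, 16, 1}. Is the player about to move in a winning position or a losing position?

Winning position

In binary:
  10111  (23)
  10001  (17)
  10000  (16)
  00001  (1)
  -----
  10111  (23)
The nim-sum is 23 ≠ 0, so this is an N-position: the player to move can win.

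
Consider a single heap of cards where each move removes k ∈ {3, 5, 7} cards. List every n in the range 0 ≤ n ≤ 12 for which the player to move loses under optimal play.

0, 1, 2, 10, 11, 12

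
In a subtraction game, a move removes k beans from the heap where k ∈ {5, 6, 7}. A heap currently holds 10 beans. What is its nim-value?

Grundy values for subtraction set {5, 6, 7}:
k:     0  1  2  3  4  5  6  7  8  9 10
g(k):  0  0  0  0  0  1  1  1  1  1  2
So g(10) = 2.

2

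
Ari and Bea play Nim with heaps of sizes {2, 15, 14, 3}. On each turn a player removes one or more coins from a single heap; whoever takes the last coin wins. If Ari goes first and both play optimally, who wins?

Bea wins

In binary:
  0010  (2)
  1111  (15)
  1110  (14)
  0011  (3)
  ----
  0000  (0)
The nim-sum is 0, so this is a P-position: the player to move is in a losing position under optimal play; Ari is about to move from it and so loses — Bea wins.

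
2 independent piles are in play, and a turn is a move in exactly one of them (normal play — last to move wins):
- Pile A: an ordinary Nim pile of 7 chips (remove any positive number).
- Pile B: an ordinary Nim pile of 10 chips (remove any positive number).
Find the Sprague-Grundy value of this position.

Pile A is a plain Nim pile of size 7, so its Grundy value is 7.
Pile B is a plain Nim pile of size 10, so its Grundy value is 10.
By the Sprague-Grundy theorem, the Grundy value of a sum of independent games is the XOR of the component values.
Combined value = 7 XOR 10 = 13.

13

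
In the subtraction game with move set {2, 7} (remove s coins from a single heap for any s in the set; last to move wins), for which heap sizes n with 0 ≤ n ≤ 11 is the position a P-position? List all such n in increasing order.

Build the Grundy sequence with g(k) = mex{g(k−s) : s ∈ {2, 7}, s ≤ k}:
k:     0  1  2  3  4  5  6  7  8  9 10 11
g(k):  0  0  1  1  0  0  1  1  2  0  0  1
The P-positions (g = 0) in 0..11 are 0, 1, 4, 5, 9, 10.

0, 1, 4, 5, 9, 10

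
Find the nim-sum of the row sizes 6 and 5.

3

Compute the nim-sum pairwise:
6 XOR 5 = 3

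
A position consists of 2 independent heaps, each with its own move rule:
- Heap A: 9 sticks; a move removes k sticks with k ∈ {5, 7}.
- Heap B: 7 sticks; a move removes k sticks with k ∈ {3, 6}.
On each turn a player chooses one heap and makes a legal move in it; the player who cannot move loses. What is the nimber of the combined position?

3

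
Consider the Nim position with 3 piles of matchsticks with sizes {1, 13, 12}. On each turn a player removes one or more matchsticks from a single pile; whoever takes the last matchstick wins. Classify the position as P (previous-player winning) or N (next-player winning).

Nim-sum: 1 ⊕ 13 ⊕ 12 = 0.
The nim-sum is 0, so this is a P-position: the player to move is in a losing position under optimal play.

P-position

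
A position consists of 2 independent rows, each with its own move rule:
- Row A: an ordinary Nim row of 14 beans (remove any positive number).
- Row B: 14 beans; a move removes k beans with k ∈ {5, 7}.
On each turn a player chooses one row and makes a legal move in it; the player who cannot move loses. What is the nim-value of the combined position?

Row A is a plain Nim row of size 14, so its Grundy value is 14.
Build the Grundy sequence for row B with g(k) = mex{g(k−s) : s ∈ {5, 7}, s ≤ k}:
k:     0  1  2  3  4  5  6  7  8  9 10 11 12 13 14
g(k):  0  0  0  0  0  1  1  1  1  1  2  2  0  0  0
So g(14) = 0.
By the Sprague-Grundy theorem, the Grundy value of a sum of independent games is the XOR of the component values.
Combined value = 14 XOR 0 = 14.

14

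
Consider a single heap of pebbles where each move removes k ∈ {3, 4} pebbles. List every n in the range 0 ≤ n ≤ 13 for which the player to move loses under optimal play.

0, 1, 2, 7, 8, 9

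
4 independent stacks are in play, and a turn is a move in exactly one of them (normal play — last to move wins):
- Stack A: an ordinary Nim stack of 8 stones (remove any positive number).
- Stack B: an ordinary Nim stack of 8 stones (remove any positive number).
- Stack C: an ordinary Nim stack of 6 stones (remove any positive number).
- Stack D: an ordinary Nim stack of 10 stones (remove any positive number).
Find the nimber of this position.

12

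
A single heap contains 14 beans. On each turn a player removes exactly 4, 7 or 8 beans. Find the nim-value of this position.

0

Compute g(0), g(1), … for moves {4, 7, 8}:
g(0) = mex{} = 0
g(1) = mex{} = 0
g(2) = mex{} = 0
g(3) = mex{} = 0
g(4) = mex{0} = 1
g(5) = mex{0} = 1
g(6) = mex{0} = 1
g(7) = mex{0} = 1
g(8) = mex{0,1} = 2
g(9) = mex{0,1} = 2
g(10) = mex{0,1} = 2
g(11) = mex{0,1} = 2
g(12) = mex{1,2} = 0
g(13) = mex{1,2} = 0
g(14) = mex{1,2} = 0
So g(14) = 0.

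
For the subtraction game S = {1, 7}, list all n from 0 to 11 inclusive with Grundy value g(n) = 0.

Build the Grundy sequence with g(k) = mex{g(k−s) : s ∈ {1, 7}, s ≤ k}:
k:     0  1  2  3  4  5  6  7  8  9 10 11
g(k):  0  1  0  1  0  1  0  1  0  1  0  1
The P-positions (g = 0) in 0..11 are 0, 2, 4, 6, 8, 10.

0, 2, 4, 6, 8, 10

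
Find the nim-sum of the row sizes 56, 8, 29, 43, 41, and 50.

Compute the nim-sum pairwise:
56 ^ 8 = 48
48 ^ 29 = 45
45 ^ 43 = 6
6 ^ 41 = 47
47 ^ 50 = 29

29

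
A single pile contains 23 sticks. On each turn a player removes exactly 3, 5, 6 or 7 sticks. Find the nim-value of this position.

1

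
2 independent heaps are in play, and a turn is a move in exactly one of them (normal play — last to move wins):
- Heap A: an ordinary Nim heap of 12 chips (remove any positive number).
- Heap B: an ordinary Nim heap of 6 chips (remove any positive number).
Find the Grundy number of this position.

10

Heap A is a plain Nim heap of size 12, so its Grundy value is 12.
Heap B is a plain Nim heap of size 6, so its Grundy value is 6.
By the Sprague-Grundy theorem, the Grundy value of a sum of independent games is the XOR of the component values.
Combined value = 12 XOR 6 = 10.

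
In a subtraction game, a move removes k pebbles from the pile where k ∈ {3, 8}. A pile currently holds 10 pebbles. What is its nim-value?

1

Compute g(0), g(1), … for moves {3, 8}:
k:     0  1  2  3  4  5  6  7  8  9 10
g(k):  0  0  0  1  1  1  0  0  2  1  1
So g(10) = 1.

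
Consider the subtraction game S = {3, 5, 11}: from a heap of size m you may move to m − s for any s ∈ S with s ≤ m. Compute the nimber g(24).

0

Build the Grundy sequence with g(k) = mex{g(k−s) : s ∈ {3, 5, 11}, s ≤ k}:
k:     0  1  2  3  4  5  6  7  8  9 10 11 12 13 14 15 16 17 18 19 20 21 22 23 24
g(k):  0  0  0  1  1  1  2  2  0  0  0  1  1  1  2  2  0  0  0  1  1  1  2  2  0
So g(24) = 0.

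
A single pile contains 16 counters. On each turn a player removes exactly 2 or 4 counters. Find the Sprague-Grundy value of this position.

2

Grundy values for subtraction set {2, 4}:
k:     0  1  2  3  4  5  6  7  8  9 10 11 12 13 14 15 16
g(k):  0  0  1  1  2  2  0  0  1  1  2  2  0  0  1  1  2
So g(16) = 2.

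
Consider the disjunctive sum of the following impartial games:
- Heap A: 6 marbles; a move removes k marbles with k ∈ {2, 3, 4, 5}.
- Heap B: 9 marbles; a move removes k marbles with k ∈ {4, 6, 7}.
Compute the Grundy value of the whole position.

1

For heap A, compute g(0), g(1), … with moves {2, 3, 4, 5}:
k:     0  1  2  3  4  5  6
g(k):  0  0  1  1  2  2  3
So g(6) = 3.
For heap B, compute g(0), g(1), … with moves {4, 6, 7}:
g(0) = mex{} = 0
g(1) = mex{} = 0
g(2) = mex{} = 0
g(3) = mex{} = 0
g(4) = mex{0} = 1
g(5) = mex{0} = 1
g(6) = mex{0} = 1
g(7) = mex{0} = 1
g(8) = mex{0,1} = 2
g(9) = mex{0,1} = 2
So g(9) = 2.
The value of a disjunctive sum is the nim-sum of the parts.
Combined value = 3 ⊕ 2 = 1.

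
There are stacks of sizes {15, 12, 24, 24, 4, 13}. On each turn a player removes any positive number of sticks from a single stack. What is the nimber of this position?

Nim-sum: 15 ^ 12 ^ 24 ^ 24 ^ 4 ^ 13 = 10.

10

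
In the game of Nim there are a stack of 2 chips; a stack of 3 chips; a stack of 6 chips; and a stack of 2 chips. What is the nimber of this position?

5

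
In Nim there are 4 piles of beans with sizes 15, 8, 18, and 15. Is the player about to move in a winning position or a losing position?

Nim-sum: 15 XOR 8 XOR 18 XOR 15 = 26.
The nim-sum is 26 ≠ 0, so this is an N-position: the player to move can win.

Winning position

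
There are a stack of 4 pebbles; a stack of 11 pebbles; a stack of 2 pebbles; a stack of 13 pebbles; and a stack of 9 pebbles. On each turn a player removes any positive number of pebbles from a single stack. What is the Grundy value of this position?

Compute the nim-sum pairwise:
4 ^ 11 = 15
15 ^ 2 = 13
13 ^ 13 = 0
0 ^ 9 = 9

9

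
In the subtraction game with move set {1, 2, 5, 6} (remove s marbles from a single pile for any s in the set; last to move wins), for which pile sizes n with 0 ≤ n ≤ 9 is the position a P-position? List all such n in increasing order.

Build the Grundy sequence with g(k) = mex{g(k−s) : s ∈ {1, 2, 5, 6}, s ≤ k}:
k:     0  1  2  3  4  5  6  7  8  9
g(k):  0  1  2  0  1  2  3  0  1  2
The P-positions (g = 0) in 0..9 are 0, 3, 7.

0, 3, 7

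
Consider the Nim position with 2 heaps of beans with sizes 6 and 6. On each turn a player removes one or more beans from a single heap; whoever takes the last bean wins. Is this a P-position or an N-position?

P-position

Bitwise XOR of the heap sizes:
  110  (6)
  110  (6)
  ---
  000  (0)
The nim-sum is 0, so this is a P-position: the player to move is in a losing position under optimal play.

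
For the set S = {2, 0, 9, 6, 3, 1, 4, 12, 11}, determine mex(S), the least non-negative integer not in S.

The values 0, 1, 2, 3, 4 are all present; 5 is the first non-negative integer missing from the set.

5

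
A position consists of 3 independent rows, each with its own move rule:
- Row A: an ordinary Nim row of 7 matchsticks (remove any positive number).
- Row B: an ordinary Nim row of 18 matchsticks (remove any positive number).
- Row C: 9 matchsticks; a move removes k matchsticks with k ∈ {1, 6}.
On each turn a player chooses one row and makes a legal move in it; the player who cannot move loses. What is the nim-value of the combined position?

Row A is a plain Nim row of size 7, so its Grundy value is 7.
Row B is a plain Nim row of size 18, so its Grundy value is 18.
Build the Grundy sequence for row C with g(k) = mex{g(k−s) : s ∈ {1, 6}, s ≤ k}:
g(0) = mex{} = 0
g(1) = mex{0} = 1
g(2) = mex{1} = 0
g(3) = mex{0} = 1
g(4) = mex{1} = 0
g(5) = mex{0} = 1
g(6) = mex{0,1} = 2
g(7) = mex{1,2} = 0
g(8) = mex{0} = 1
g(9) = mex{1} = 0
So g(9) = 0.
The value of a disjunctive sum is the nim-sum of the parts.
Combined value = 7 XOR 18 XOR 0 = 21.

21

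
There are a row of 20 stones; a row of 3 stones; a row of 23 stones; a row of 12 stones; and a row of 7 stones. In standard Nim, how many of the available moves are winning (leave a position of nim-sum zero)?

Nim-sum: 20 ^ 3 ^ 23 ^ 12 ^ 7 = 11.
The overall nim-sum is X = 11. A row of size p has a winning move iff p XOR X < p (reduce it to p XOR X).
  20: 20 XOR 11 = 31 ≥ 20 — no move.
  3: 3 XOR 11 = 8 ≥ 3 — no move.
  23: 23 XOR 11 = 28 ≥ 23 — no move.
  12: 12 XOR 11 = 7 < 12 — winning move (to 7).
  7: 7 XOR 11 = 12 ≥ 7 — no move.
That gives 1 winning move.

1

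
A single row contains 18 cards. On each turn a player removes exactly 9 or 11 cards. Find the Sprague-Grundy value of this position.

Compute g(0), g(1), … for moves {9, 11}:
k:     0  1  2  3  4  5  6  7  8  9 10 11 12 13 14 15 16 17 18
g(k):  0  0  0  0  0  0  0  0  0  1  1  1  1  1  1  1  1  1  2
So g(18) = 2.

2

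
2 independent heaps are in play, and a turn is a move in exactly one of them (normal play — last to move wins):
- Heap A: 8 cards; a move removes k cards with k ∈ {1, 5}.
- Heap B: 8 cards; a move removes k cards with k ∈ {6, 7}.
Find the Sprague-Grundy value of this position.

1

Grundy values for heap A (subtraction set {1, 5}):
k:     0  1  2  3  4  5  6  7  8
g(k):  0  1  0  1  0  1  0  1  0
So g(8) = 0.
For heap B, compute g(0), g(1), … with moves {6, 7}:
g(0) = mex{} = 0
g(1) = mex{} = 0
g(2) = mex{} = 0
g(3) = mex{} = 0
g(4) = mex{} = 0
g(5) = mex{} = 0
g(6) = mex{0} = 1
g(7) = mex{0} = 1
g(8) = mex{0} = 1
So g(8) = 1.
The value of a disjunctive sum is the nim-sum of the parts.
Combined value = 0 ⊕ 1 = 1.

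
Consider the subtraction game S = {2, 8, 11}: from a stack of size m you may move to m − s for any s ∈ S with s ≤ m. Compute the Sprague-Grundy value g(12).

1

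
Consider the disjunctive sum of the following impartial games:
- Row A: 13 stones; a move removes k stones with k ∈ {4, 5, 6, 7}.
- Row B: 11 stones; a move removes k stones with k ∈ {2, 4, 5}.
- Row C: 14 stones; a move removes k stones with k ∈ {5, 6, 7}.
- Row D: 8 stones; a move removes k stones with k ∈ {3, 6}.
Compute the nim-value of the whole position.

0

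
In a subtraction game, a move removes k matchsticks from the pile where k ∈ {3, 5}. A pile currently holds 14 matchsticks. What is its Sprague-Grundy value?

2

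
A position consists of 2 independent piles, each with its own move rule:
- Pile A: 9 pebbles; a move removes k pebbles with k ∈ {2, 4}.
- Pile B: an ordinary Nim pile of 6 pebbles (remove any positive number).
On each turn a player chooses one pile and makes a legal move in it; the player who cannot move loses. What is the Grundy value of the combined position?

For pile A, compute g(0), g(1), … with moves {2, 4}:
k:     0  1  2  3  4  5  6  7  8  9
g(k):  0  0  1  1  2  2  0  0  1  1
So g(9) = 1.
Pile B is a plain Nim pile of size 6, so its Grundy value is 6.
By the Sprague-Grundy theorem, the Grundy value of a sum of independent games is the XOR of the component values.
Combined value = 1 ⊕ 6 = 7.

7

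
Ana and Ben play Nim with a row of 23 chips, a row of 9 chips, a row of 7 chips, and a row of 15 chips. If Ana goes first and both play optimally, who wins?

Ana wins

Compute the nim-sum pairwise:
23 XOR 9 = 30
30 XOR 7 = 25
25 XOR 15 = 22
The nim-sum is 22 ≠ 0, so this is an N-position: the player to move can win; Ana has a winning move.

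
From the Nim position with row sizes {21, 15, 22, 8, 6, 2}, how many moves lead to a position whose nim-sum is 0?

0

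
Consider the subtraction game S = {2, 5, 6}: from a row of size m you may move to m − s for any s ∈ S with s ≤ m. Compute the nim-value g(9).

Grundy values for subtraction set {2, 5, 6}:
k:     0  1  2  3  4  5  6  7  8  9
g(k):  0  0  1  1  0  2  1  3  0  2
So g(9) = 2.

2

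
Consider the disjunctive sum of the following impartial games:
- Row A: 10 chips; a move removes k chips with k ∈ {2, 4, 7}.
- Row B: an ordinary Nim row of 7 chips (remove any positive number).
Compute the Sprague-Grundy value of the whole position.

5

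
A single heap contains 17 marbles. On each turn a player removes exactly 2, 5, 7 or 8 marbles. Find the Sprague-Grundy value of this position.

Grundy values for subtraction set {2, 5, 7, 8}:
k:     0  1  2  3  4  5  6  7  8  9 10 11 12 13 14 15 16 17
g(k):  0  0  1  1  0  2  1  3  2  2  0  3  1  0  0  1  1  3
So g(17) = 3.

3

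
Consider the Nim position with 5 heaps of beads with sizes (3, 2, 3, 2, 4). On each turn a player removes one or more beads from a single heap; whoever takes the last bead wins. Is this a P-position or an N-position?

N-position

Compute the nim-sum pairwise:
3 XOR 2 = 1
1 XOR 3 = 2
2 XOR 2 = 0
0 XOR 4 = 4
The nim-sum is 4 ≠ 0, so this is an N-position: the player to move can win.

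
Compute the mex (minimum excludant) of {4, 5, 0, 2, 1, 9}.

3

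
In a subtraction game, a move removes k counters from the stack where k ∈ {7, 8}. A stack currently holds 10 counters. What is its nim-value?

1

Build the Grundy sequence with g(k) = mex{g(k−s) : s ∈ {7, 8}, s ≤ k}:
g(0) = mex{} = 0
g(1) = mex{} = 0
g(2) = mex{} = 0
g(3) = mex{} = 0
g(4) = mex{} = 0
g(5) = mex{} = 0
g(6) = mex{} = 0
g(7) = mex{0} = 1
g(8) = mex{0} = 1
g(9) = mex{0} = 1
g(10) = mex{0} = 1
So g(10) = 1.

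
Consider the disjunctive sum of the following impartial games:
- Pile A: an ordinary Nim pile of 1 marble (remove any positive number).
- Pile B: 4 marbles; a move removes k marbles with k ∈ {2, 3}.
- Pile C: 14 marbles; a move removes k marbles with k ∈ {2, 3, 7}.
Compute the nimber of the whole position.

1

Pile A is a plain Nim pile of size 1, so its Grundy value is 1.
For pile B, compute g(0), g(1), … with moves {2, 3}:
g(0) = mex{} = 0
g(1) = mex{} = 0
g(2) = mex{0} = 1
g(3) = mex{0} = 1
g(4) = mex{0,1} = 2
So g(4) = 2.
For pile C, compute g(0), g(1), … with moves {2, 3, 7}:
k:     0  1  2  3  4  5  6  7  8  9 10 11 12 13 14
g(k):  0  0  1  1  2  0  0  1  1  2  0  0  1  1  2
So g(14) = 2.
By the Sprague-Grundy theorem, the Grundy value of a sum of independent games is the XOR of the component values.
Combined value = 1 XOR 2 XOR 2 = 1.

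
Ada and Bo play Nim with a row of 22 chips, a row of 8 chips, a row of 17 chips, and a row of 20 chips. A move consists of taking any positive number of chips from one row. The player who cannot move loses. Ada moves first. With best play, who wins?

Compute the nim-sum pairwise:
22 XOR 8 = 30
30 XOR 17 = 15
15 XOR 20 = 27
The nim-sum is 27 ≠ 0, so this is an N-position: the player to move can win; Ada has a winning move.

Ada wins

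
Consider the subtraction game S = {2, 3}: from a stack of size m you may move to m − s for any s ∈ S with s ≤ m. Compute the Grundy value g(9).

2

Build the Grundy sequence with g(k) = mex{g(k−s) : s ∈ {2, 3}, s ≤ k}:
g(0) = mex{} = 0
g(1) = mex{} = 0
g(2) = mex{0} = 1
g(3) = mex{0} = 1
g(4) = mex{0,1} = 2
g(5) = mex{1} = 0
g(6) = mex{1,2} = 0
g(7) = mex{0,2} = 1
g(8) = mex{0} = 1
g(9) = mex{0,1} = 2
So g(9) = 2.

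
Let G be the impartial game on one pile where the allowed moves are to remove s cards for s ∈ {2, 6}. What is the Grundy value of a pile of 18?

1

Build the Grundy sequence with g(k) = mex{g(k−s) : s ∈ {2, 6}, s ≤ k}:
k:     0  1  2  3  4  5  6  7  8  9 10 11 12 13 14 15 16 17 18
g(k):  0  0  1  1  0  0  1  1  0  0  1  1  0  0  1  1  0  0  1
So g(18) = 1.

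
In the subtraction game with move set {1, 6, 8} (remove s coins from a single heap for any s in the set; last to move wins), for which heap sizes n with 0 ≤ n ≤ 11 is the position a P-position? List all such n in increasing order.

0, 2, 4, 7, 9, 11

Compute g(0), g(1), … for moves {1, 6, 8}:
g(0) = mex{} = 0
g(1) = mex{0} = 1
g(2) = mex{1} = 0
g(3) = mex{0} = 1
g(4) = mex{1} = 0
g(5) = mex{0} = 1
g(6) = mex{0,1} = 2
g(7) = mex{1,2} = 0
g(8) = mex{0} = 1
g(9) = mex{1} = 0
g(10) = mex{0} = 1
g(11) = mex{1} = 0
The P-positions (g = 0) in 0..11 are 0, 2, 4, 7, 9, 11.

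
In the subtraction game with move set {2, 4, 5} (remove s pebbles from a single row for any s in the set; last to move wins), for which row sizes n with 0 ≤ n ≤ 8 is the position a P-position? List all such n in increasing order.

0, 1, 7, 8

Build the Grundy sequence with g(k) = mex{g(k−s) : s ∈ {2, 4, 5}, s ≤ k}:
k:     0  1  2  3  4  5  6  7  8
g(k):  0  0  1  1  2  2  3  0  0
The P-positions (g = 0) in 0..8 are 0, 1, 7, 8.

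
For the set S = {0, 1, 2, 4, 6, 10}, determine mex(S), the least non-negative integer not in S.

The values 0, 1, 2 are all present; 3 is the first non-negative integer missing from the set.

3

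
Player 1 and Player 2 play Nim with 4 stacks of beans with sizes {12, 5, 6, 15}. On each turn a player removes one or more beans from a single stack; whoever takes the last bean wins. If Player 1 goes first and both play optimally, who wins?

Bitwise XOR of the heap sizes:
  1100  (12)
  0101  (5)
  0110  (6)
  1111  (15)
  ----
  0000  (0)
The nim-sum is 0, so this is a P-position: the player to move is in a losing position under optimal play; Player 1 is about to move from it and so loses — Player 2 wins.

Player 2 wins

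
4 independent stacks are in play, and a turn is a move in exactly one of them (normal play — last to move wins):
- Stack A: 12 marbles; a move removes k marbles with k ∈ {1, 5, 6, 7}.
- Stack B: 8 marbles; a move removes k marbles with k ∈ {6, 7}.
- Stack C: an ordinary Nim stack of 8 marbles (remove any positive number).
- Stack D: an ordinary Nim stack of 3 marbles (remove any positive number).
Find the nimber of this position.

For stack A, compute g(0), g(1), … with moves {1, 5, 6, 7}:
g(0) = mex{} = 0
g(1) = mex{0} = 1
g(2) = mex{1} = 0
g(3) = mex{0} = 1
g(4) = mex{1} = 0
g(5) = mex{0} = 1
g(6) = mex{0,1} = 2
g(7) = mex{0,1,2} = 3
g(8) = mex{0,1,3} = 2
g(9) = mex{0,1,2} = 3
g(10) = mex{0,1,3} = 2
g(11) = mex{0,1,2} = 3
g(12) = mex{1,2,3} = 0
So g(12) = 0.
Grundy values for stack B (subtraction set {6, 7}):
k:     0  1  2  3  4  5  6  7  8
g(k):  0  0  0  0  0  0  1  1  1
So g(8) = 1.
Stack C is a plain Nim stack of size 8, so its Grundy value is 8.
Stack D is a plain Nim stack of size 3, so its Grundy value is 3.
By the Sprague-Grundy theorem, the Grundy value of a sum of independent games is the XOR of the component values.
Combined value = 0 ⊕ 1 ⊕ 8 ⊕ 3 = 10.

10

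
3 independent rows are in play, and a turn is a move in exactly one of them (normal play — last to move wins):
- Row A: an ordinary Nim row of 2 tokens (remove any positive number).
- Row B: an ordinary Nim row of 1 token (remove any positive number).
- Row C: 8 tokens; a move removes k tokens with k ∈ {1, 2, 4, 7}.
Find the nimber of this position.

1

Row A is a plain Nim row of size 2, so its Grundy value is 2.
Row B is a plain Nim row of size 1, so its Grundy value is 1.
Build the Grundy sequence for row C with g(k) = mex{g(k−s) : s ∈ {1, 2, 4, 7}, s ≤ k}:
g(0) = mex{} = 0
g(1) = mex{0} = 1
g(2) = mex{0,1} = 2
g(3) = mex{1,2} = 0
g(4) = mex{0,2} = 1
g(5) = mex{0,1} = 2
g(6) = mex{1,2} = 0
g(7) = mex{0,2} = 1
g(8) = mex{0,1} = 2
So g(8) = 2.
The value of a disjunctive sum is the nim-sum of the parts.
Combined value = 2 XOR 1 XOR 2 = 1.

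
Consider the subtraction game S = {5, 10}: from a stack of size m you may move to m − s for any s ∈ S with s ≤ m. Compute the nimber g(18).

Build the Grundy sequence with g(k) = mex{g(k−s) : s ∈ {5, 10}, s ≤ k}:
k:     0  1  2  3  4  5  6  7  8  9 10 11 12 13 14 15 16 17 18
g(k):  0  0  0  0  0  1  1  1  1  1  2  2  2  2  2  0  0  0  0
So g(18) = 0.

0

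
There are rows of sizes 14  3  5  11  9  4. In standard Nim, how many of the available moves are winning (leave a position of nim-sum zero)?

Nim-sum: 14 ⊕ 3 ⊕ 5 ⊕ 11 ⊕ 9 ⊕ 4 = 14.
The overall nim-sum is X = 14. A row of size p has a winning move iff p XOR X < p (reduce it to p XOR X).
  14: 14 XOR 14 = 0 < 14 — winning move (to 0).
  3: 3 XOR 14 = 13 ≥ 3 — no move.
  5: 5 XOR 14 = 11 ≥ 5 — no move.
  11: 11 XOR 14 = 5 < 11 — winning move (to 5).
  9: 9 XOR 14 = 7 < 9 — winning move (to 7).
  4: 4 XOR 14 = 10 ≥ 4 — no move.
That gives 3 winning moves.

3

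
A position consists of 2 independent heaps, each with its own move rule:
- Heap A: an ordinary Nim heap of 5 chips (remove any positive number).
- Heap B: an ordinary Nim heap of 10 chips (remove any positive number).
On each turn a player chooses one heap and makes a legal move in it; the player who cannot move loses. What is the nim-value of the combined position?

15

Heap A is a plain Nim heap of size 5, so its Grundy value is 5.
Heap B is a plain Nim heap of size 10, so its Grundy value is 10.
By the Sprague-Grundy theorem, the Grundy value of a sum of independent games is the XOR of the component values.
Combined value = 5 XOR 10 = 15.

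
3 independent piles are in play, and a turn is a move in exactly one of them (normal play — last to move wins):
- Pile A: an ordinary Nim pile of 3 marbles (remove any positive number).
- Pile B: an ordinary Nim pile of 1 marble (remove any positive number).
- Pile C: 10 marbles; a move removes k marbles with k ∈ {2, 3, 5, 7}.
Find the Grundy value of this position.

Pile A is a plain Nim pile of size 3, so its Grundy value is 3.
Pile B is a plain Nim pile of size 1, so its Grundy value is 1.
For pile C, compute g(0), g(1), … with moves {2, 3, 5, 7}:
k:     0  1  2  3  4  5  6  7  8  9 10
g(k):  0  0  1  1  2  2  3  3  4  0  0
So g(10) = 0.
By the Sprague-Grundy theorem, the Grundy value of a sum of independent games is the XOR of the component values.
Combined value = 3 ⊕ 1 ⊕ 0 = 2.

2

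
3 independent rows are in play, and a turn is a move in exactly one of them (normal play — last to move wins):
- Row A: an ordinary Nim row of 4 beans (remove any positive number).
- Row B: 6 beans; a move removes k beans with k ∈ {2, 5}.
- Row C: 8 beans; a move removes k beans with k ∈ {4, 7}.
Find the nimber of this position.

Row A is a plain Nim row of size 4, so its Grundy value is 4.
For row B, compute g(0), g(1), … with moves {2, 5}:
g(0) = mex{} = 0
g(1) = mex{} = 0
g(2) = mex{0} = 1
g(3) = mex{0} = 1
g(4) = mex{1} = 0
g(5) = mex{0,1} = 2
g(6) = mex{0} = 1
So g(6) = 1.
Grundy values for row C (subtraction set {4, 7}):
k:     0  1  2  3  4  5  6  7  8
g(k):  0  0  0  0  1  1  1  1  2
So g(8) = 2.
By the Sprague-Grundy theorem, the Grundy value of a sum of independent games is the XOR of the component values.
Combined value = 4 XOR 1 XOR 2 = 7.

7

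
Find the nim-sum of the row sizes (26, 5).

31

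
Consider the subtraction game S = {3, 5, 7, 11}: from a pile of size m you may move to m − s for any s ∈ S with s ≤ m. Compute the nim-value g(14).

0

Grundy values for subtraction set {3, 5, 7, 11}:
k:     0  1  2  3  4  5  6  7  8  9 10 11 12 13 14
g(k):  0  0  0  1  1  1  2  2  2  3  0  3  4  1  0
So g(14) = 0.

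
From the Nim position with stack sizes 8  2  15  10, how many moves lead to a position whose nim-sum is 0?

Write each in binary and XOR column by column:
  1000  (8)
  0010  (2)
  1111  (15)
  1010  (10)
  ----
  1111  (15)
The overall nim-sum is X = 15. A stack of size p has a winning move iff p XOR X < p (reduce it to p XOR X).
  8: 8 XOR 15 = 7 < 8 — winning move (to 7).
  2: 2 XOR 15 = 13 ≥ 2 — no move.
  15: 15 XOR 15 = 0 < 15 — winning move (to 0).
  10: 10 XOR 15 = 5 < 10 — winning move (to 5).
That gives 3 winning moves.

3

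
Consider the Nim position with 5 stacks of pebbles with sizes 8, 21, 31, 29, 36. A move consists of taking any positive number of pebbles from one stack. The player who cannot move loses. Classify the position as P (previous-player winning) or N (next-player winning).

Compute the nim-sum pairwise:
8 ⊕ 21 = 29
29 ⊕ 31 = 2
2 ⊕ 29 = 31
31 ⊕ 36 = 59
The nim-sum is 59 ≠ 0, so this is an N-position: the player to move can win.

N-position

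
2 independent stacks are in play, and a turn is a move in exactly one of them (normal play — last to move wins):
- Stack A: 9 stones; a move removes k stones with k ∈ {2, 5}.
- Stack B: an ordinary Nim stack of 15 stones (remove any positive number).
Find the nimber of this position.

Grundy values for stack A (subtraction set {2, 5}):
k:     0  1  2  3  4  5  6  7  8  9
g(k):  0  0  1  1  0  2  1  0  0  1
So g(9) = 1.
Stack B is a plain Nim stack of size 15, so its Grundy value is 15.
The value of a disjunctive sum is the nim-sum of the parts.
Combined value = 1 ⊕ 15 = 14.

14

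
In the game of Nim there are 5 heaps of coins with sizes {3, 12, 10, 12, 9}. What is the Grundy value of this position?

0

Nim-sum: 3 ^ 12 ^ 10 ^ 12 ^ 9 = 0.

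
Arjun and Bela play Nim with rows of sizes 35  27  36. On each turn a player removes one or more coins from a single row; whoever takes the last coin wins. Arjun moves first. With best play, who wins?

Arjun wins

Compute the nim-sum pairwise:
35 ⊕ 27 = 56
56 ⊕ 36 = 28
The nim-sum is 28 ≠ 0, so this is an N-position: the player to move can win; Arjun has a winning move.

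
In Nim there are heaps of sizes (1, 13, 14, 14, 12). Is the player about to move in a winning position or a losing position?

Compute the nim-sum pairwise:
1 ^ 13 = 12
12 ^ 14 = 2
2 ^ 14 = 12
12 ^ 12 = 0
The nim-sum is 0, so this is a P-position: the player to move is in a losing position under optimal play.

Losing position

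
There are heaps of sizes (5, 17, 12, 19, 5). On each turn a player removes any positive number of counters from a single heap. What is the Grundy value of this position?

Compute the nim-sum pairwise:
5 ⊕ 17 = 20
20 ⊕ 12 = 24
24 ⊕ 19 = 11
11 ⊕ 5 = 14

14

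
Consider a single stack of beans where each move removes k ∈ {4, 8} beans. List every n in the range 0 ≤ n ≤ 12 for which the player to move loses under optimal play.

Build the Grundy sequence with g(k) = mex{g(k−s) : s ∈ {4, 8}, s ≤ k}:
g(0) = mex{} = 0
g(1) = mex{} = 0
g(2) = mex{} = 0
g(3) = mex{} = 0
g(4) = mex{0} = 1
g(5) = mex{0} = 1
g(6) = mex{0} = 1
g(7) = mex{0} = 1
g(8) = mex{0,1} = 2
g(9) = mex{0,1} = 2
g(10) = mex{0,1} = 2
g(11) = mex{0,1} = 2
g(12) = mex{1,2} = 0
The P-positions (g = 0) in 0..12 are 0, 1, 2, 3, 12.

0, 1, 2, 3, 12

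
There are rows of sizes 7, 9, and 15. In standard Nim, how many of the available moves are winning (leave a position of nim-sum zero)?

3

Nim-sum: 7 ⊕ 9 ⊕ 15 = 1.
The overall nim-sum is X = 1. A row of size p has a winning move iff p XOR X < p (reduce it to p XOR X).
  7: 7 XOR 1 = 6 < 7 — winning move (to 6).
  9: 9 XOR 1 = 8 < 9 — winning move (to 8).
  15: 15 XOR 1 = 14 < 15 — winning move (to 14).
That gives 3 winning moves.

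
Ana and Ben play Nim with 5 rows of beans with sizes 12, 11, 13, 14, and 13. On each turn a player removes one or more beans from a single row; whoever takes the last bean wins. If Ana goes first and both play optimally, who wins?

Ana wins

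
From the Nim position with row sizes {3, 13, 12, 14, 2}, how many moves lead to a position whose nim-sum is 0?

3

Write each in binary and XOR column by column:
  0011  (3)
  1101  (13)
  1100  (12)
  1110  (14)
  0010  (2)
  ----
  1110  (14)
The overall nim-sum is X = 14. A row of size p has a winning move iff p XOR X < p (reduce it to p XOR X).
  3: 3 XOR 14 = 13 ≥ 3 — no move.
  13: 13 XOR 14 = 3 < 13 — winning move (to 3).
  12: 12 XOR 14 = 2 < 12 — winning move (to 2).
  14: 14 XOR 14 = 0 < 14 — winning move (to 0).
  2: 2 XOR 14 = 12 ≥ 2 — no move.
That gives 3 winning moves.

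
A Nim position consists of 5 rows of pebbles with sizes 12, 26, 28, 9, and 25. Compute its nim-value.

In binary:
  01100  (12)
  11010  (26)
  11100  (28)
  01001  (9)
  11001  (25)
  -----
  11010  (26)

26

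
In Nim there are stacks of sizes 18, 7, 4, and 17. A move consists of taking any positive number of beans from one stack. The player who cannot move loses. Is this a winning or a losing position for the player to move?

Losing position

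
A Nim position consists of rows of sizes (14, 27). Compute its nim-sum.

21

In binary:
  01110  (14)
  11011  (27)
  -----
  10101  (21)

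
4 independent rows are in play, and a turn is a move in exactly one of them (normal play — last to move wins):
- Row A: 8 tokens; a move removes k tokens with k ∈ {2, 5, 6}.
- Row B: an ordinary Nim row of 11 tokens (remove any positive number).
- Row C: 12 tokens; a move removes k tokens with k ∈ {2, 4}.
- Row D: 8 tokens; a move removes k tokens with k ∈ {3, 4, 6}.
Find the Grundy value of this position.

9

For row A, compute g(0), g(1), … with moves {2, 5, 6}:
k:     0  1  2  3  4  5  6  7  8
g(k):  0  0  1  1  0  2  1  3  0
So g(8) = 0.
Row B is a plain Nim row of size 11, so its Grundy value is 11.
For row C, compute g(0), g(1), … with moves {2, 4}:
k:     0  1  2  3  4  5  6  7  8  9 10 11 12
g(k):  0  0  1  1  2  2  0  0  1  1  2  2  0
So g(12) = 0.
Build the Grundy sequence for row D with g(k) = mex{g(k−s) : s ∈ {3, 4, 6}, s ≤ k}:
k:     0  1  2  3  4  5  6  7  8
g(k):  0  0  0  1  1  1  2  2  2
So g(8) = 2.
The value of a disjunctive sum is the nim-sum of the parts.
Combined value = 0 XOR 11 XOR 0 XOR 2 = 9.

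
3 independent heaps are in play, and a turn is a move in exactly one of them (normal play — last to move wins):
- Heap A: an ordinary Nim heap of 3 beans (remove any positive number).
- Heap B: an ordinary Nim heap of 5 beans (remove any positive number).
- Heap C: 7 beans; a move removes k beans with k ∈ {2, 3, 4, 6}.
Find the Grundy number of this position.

5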